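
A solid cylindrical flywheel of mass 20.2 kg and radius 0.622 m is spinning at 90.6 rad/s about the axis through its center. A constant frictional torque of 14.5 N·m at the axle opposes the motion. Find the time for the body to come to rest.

t ≈ 24.4 s

I = ½MR² = (1/2)(20.2)(0.622)² = 3.908 kg·m².
The net torque has magnitude 14.5 N·m, opposing ω.
|α| = τ/I = 14.50/3.908 = 3.711 rad/s² (deceleration).
0 = ω₀ − |α|t ⇒ t = ω₀/|α| = 90.6/3.711 = 24.42 s.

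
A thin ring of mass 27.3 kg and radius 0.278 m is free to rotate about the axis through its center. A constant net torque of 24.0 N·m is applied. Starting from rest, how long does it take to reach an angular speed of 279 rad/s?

I = MR² = (27.3)(0.278)² = 2.110 kg·m².
α = τ/I = 24.0/2.110 = 11.38 rad/s².
ω = αt ⇒ t = ω/α = 279/11.38 = 24.53 s.

t ≈ 24.5 s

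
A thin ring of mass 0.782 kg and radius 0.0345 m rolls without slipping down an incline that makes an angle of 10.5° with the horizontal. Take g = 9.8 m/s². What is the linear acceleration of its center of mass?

Translation along the incline: Mg sinθ − f = Ma.
Rotation about the center: fR = Iα with I = MR². No-slip gives a = αR, so f = (I/R²)a = M a.
Substituting: Mg sinθ = (1 + 1.000)Ma, so a = g sinθ/(1 + 1.000) = (9.8) sin 10.5° / 2.000 = 0.8930 m/s².

a ≈ 0.893 m/s²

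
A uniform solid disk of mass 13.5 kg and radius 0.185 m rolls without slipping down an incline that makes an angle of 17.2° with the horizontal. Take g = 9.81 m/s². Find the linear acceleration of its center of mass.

Translation along the incline: Mg sinθ − f = Ma.
Rotation about the center: fR = Iα with I = ½MR². No-slip gives a = αR, so f = (I/R²)a = (1/2)M a.
Substituting: Mg sinθ = (1 + 0.5000)Ma, so a = g sinθ/(1 + 0.5000) = (9.81) sin 17.2° / 1.500 = 1.934 m/s².

a ≈ 1.93 m/s²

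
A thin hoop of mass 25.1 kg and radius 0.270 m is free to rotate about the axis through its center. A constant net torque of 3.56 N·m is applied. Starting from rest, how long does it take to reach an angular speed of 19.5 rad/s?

t ≈ 10.0 s

I = MR² = (25.1)(0.270)² = 1.830 kg·m².
α = τ/I = 3.56/1.830 = 1.946 rad/s².
ω = αt ⇒ t = ω/α = 19.5/1.946 = 10.02 s.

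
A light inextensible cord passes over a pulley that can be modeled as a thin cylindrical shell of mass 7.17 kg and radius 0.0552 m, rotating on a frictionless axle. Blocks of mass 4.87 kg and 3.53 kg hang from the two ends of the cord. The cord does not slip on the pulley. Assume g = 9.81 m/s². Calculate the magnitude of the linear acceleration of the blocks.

a ≈ 0.844 m/s²

I = MR² = (7.17)(0.0552)² = 0.02185 kg·m².
Heavier block: m₁g − T₁ = m₁a. Lighter block: T₂ − m₂g = m₂a.
Pulley: (T₁ − T₂)R = Iα = I(a/R), so T₁ − T₂ = (I/R²)a = 1·M_p a = 7.170·a.
Adding the three: (m₁ − m₂)g = (m₁ + m₂ + 7.170)a, so a = (4.87 − 3.53)(9.81)/(4.87 + 3.53 + 7.170) = 0.8443 m/s².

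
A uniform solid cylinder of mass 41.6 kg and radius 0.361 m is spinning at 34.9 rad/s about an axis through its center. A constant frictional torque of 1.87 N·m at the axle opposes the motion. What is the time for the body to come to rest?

I = ½MR² = (1/2)(41.6)(0.361)² = 2.711 kg·m².
The net torque has magnitude 1.87 N·m, opposing ω.
|α| = τ/I = 1.870/2.711 = 0.6899 rad/s² (deceleration).
0 = ω₀ − |α|t ⇒ t = ω₀/|α| = 34.9/0.6899 = 50.59 s.

t ≈ 50.6 s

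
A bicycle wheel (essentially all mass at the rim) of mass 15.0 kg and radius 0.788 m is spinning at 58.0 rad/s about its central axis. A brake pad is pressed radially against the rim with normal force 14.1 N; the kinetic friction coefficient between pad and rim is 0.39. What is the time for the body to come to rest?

I = MR² = (15.0)(0.788)² = 9.314 kg·m².
Friction force f = μN = (0.39)(14.1) = 5.499 N at the rim; torque magnitude τ = fR = 4.333 N·m, opposing ω.
|α| = τ/I = 4.333/9.314 = 0.4652 rad/s² (deceleration).
0 = ω₀ − |α|t ⇒ t = ω₀/|α| = 58.0/0.4652 = 124.7 s.

t ≈ 125 s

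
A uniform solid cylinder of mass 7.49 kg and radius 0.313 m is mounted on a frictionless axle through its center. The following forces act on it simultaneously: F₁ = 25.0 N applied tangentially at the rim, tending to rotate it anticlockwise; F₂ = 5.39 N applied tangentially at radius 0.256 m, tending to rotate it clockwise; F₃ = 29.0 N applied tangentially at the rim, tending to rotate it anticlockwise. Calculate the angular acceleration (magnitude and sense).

α ≈ 42.3 rad/s², anticlockwise

I = ½MR² = (1/2)(7.49)(0.313)² = 0.3669 kg·m².
Taking anticlockwise as positive: τ₁ = +(25.0)(0.313) = +7.825 N·m; τ₂ = −(5.39)(0.256) = −1.380 N·m; τ₃ = +(29.0)(0.313) = +9.077 N·m.
Net torque τ = 15.52 N·m.
α = τ/I = 15.52/0.3669 = 42.31 rad/s².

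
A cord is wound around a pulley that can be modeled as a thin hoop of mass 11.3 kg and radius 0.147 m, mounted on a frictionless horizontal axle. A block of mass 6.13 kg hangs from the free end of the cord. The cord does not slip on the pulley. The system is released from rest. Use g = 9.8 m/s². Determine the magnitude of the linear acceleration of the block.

a ≈ 3.45 m/s²

I = MR² = (11.3)(0.147)² = 0.2442 kg·m².
Block: mg − T = ma. Pulley: TR = Iα. No-slip: a = αR, so T = (I/R²)a = 11.30·a.
Then mg = (m + 11.30)a, so a = (6.13)(9.8)/(6.13 + 11.30) = 3.447 m/s².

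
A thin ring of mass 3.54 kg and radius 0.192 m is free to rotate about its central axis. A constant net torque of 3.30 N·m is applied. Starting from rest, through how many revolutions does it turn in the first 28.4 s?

≈ 1620 revolutions

I = MR² = (3.54)(0.192)² = 0.1305 kg·m².
α = τ/I = 3.30/0.1305 = 25.29 rad/s².
θ = ½αt² = ½(25.29)(28.4)² = 10200 rad.
Revolutions = θ/(2π) = 1623.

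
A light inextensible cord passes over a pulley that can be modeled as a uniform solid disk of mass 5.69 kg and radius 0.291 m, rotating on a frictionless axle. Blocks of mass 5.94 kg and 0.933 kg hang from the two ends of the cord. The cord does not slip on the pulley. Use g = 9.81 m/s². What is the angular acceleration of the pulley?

α ≈ 17.4 rad/s²

I = ½MR² = (1/2)(5.69)(0.291)² = 0.2409 kg·m².
Heavier block: m₁g − T₁ = m₁a. Lighter block: T₂ − m₂g = m₂a.
Pulley: (T₁ − T₂)R = Iα = I(a/R), so T₁ − T₂ = (I/R²)a = (1/2)M_p a = 2.845·a.
Adding the three: (m₁ − m₂)g = (m₁ + m₂ + 2.845)a, so a = (5.94 − 0.933)(9.81)/(5.94 + 0.933 + 2.845) = 5.054 m/s².
α = a/R = 5.054/0.291 = 17.37 rad/s².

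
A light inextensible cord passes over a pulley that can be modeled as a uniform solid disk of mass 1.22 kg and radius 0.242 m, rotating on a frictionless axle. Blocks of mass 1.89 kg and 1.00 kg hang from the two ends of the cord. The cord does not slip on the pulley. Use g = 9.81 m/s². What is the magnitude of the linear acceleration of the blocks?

a ≈ 2.49 m/s²

I = ½MR² = (1/2)(1.22)(0.242)² = 0.03572 kg·m².
Heavier block: m₁g − T₁ = m₁a. Lighter block: T₂ − m₂g = m₂a.
Pulley: (T₁ − T₂)R = Iα = I(a/R), so T₁ − T₂ = (I/R²)a = (1/2)M_p a = 0.6100·a.
Adding the three: (m₁ − m₂)g = (m₁ + m₂ + 0.6100)a, so a = (1.89 − 1.00)(9.81)/(1.89 + 1.00 + 0.6100) = 2.495 m/s².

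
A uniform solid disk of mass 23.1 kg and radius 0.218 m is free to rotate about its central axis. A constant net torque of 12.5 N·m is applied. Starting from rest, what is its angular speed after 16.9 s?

I = ½MR² = (1/2)(23.1)(0.218)² = 0.5489 kg·m².
α = τ/I = 12.5/0.5489 = 22.77 rad/s².
ω = ω₀ + αt = 0 + (22.77)(16.9) = 384.9 rad/s.

ω ≈ 385 rad/s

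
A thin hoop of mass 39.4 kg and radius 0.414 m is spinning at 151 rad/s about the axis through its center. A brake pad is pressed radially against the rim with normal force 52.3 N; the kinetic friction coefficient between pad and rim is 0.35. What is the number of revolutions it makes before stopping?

≈ 1620 revolutions

I = MR² = (39.4)(0.414)² = 6.753 kg·m².
Friction force f = μN = (0.35)(52.3) = 18.30 N at the rim; torque magnitude τ = fR = 7.578 N·m, opposing ω.
|α| = τ/I = 7.578/6.753 = 1.122 rad/s² (deceleration).
ω² = ω₀² − 2|α|θ with ω = 0 ⇒ θ = ω₀²/(2|α|) = 10160 rad = 1617 rev.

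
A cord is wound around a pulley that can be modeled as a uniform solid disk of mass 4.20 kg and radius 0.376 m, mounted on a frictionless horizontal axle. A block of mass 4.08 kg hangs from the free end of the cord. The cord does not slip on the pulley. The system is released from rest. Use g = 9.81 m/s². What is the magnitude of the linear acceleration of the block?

I = ½MR² = (1/2)(4.20)(0.376)² = 0.2969 kg·m².
Block: mg − T = ma. Pulley: TR = Iα. No-slip: a = αR, so T = (I/R²)a = 2.100·a.
Then mg = (m + 2.100)a, so a = (4.08)(9.81)/(4.08 + 2.100) = 6.477 m/s².

a ≈ 6.48 m/s²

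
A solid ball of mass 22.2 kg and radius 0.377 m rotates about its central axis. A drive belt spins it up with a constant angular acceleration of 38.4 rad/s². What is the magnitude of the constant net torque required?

τ ≈ 48.5 N·m

I = (2/5)MR² = (2/5)(22.2)(0.377)² = 1.262 kg·m².
τ = Iα = (1.262)(38.40) = 48.46 N·m.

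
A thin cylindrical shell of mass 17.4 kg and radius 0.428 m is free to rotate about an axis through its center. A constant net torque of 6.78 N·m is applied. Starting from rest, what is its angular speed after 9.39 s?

I = MR² = (17.4)(0.428)² = 3.187 kg·m².
α = τ/I = 6.78/3.187 = 2.127 rad/s².
ω = ω₀ + αt = 0 + (2.127)(9.39) = 19.97 rad/s.

ω ≈ 20.0 rad/s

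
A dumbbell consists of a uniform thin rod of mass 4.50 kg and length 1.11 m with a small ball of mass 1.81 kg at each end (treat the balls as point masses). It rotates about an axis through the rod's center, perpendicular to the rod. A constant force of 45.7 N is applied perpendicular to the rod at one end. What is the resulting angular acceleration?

I_rod = (1/12)ML² = (1/12)(4.50)(1.11)² = 0.4620 kg·m².
I_balls = 2·m·(L/2)² = 2(1.81)(0.5550)² = 1.115 kg·m².
Total I = 1.577 kg·m².
τ = F·(L/2) = (45.7)(0.555) = 25.36 N·m.
α = τ/I = 25.36/1.577 = 16.08 rad/s².

α ≈ 16.1 rad/s²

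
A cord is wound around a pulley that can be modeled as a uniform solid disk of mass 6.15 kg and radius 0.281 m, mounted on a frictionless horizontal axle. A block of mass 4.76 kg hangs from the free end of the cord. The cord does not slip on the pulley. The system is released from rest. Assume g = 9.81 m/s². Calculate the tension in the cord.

I = ½MR² = (1/2)(6.15)(0.281)² = 0.2428 kg·m².
Block: mg − T = ma. Pulley: TR = Iα. No-slip: a = αR, so T = (I/R²)a = 3.075·a.
Then mg = (m + 3.075)a, so a = (4.76)(9.81)/(4.76 + 3.075) = 5.960 m/s².
T = 3.075·a = 18.33 N.

T ≈ 18.3 N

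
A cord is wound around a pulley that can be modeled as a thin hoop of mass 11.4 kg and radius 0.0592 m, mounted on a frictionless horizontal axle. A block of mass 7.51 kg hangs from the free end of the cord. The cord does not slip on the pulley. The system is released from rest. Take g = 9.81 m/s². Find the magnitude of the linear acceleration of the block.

I = MR² = (11.4)(0.0592)² = 0.03995 kg·m².
Block: mg − T = ma. Pulley: TR = Iα. No-slip: a = αR, so T = (I/R²)a = 11.40·a.
Then mg = (m + 11.40)a, so a = (7.51)(9.81)/(7.51 + 11.40) = 3.896 m/s².

a ≈ 3.90 m/s²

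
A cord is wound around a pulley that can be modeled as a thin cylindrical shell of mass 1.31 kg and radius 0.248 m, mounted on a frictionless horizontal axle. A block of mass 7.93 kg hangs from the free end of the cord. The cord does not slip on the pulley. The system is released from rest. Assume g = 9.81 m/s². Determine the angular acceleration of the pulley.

I = MR² = (1.31)(0.248)² = 0.08057 kg·m².
Block: mg − T = ma. Pulley: TR = Iα. No-slip: a = αR, so T = (I/R²)a = 1.310·a.
Then mg = (m + 1.310)a, so a = (7.93)(9.81)/(7.93 + 1.310) = 8.419 m/s².
α = a/R = 8.419/0.248 = 33.95 rad/s².

α ≈ 33.9 rad/s²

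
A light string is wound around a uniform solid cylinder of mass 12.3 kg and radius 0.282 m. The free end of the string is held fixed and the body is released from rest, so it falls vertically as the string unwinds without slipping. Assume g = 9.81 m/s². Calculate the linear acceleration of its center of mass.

Translation: Mg − T = Ma. Rotation about the center: TR = Iα with I = ½MR².
With a = αR: T = (I/R²)a = (1/2)M a, so Mg = (1 + 0.5000)Ma.
a = g/(1 + 0.5000) = 9.81/1.500 = 6.540 m/s².

a ≈ 6.54 m/s²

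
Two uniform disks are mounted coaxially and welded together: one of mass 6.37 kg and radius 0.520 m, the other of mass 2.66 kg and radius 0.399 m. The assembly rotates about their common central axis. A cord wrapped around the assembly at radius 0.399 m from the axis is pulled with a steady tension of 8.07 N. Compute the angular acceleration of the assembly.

I = ½M₁R₁² + ½M₂R₂² = ½(6.37)(0.520)² + ½(2.66)(0.399)² = 1.073 kg·m².
τ = F r = (8.07)(0.399) = 3.220 N·m.
α = τ/I = 3.220/1.073 = 3.001 rad/s².

α ≈ 3.00 rad/s²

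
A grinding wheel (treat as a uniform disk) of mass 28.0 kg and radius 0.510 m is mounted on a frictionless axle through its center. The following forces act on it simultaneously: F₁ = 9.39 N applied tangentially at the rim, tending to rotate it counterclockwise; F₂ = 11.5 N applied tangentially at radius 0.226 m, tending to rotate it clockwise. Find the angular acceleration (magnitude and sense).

I = ½MR² = (1/2)(28.0)(0.510)² = 3.641 kg·m².
Taking counterclockwise as positive: τ₁ = +(9.39)(0.510) = +4.789 N·m; τ₂ = −(11.5)(0.226) = −2.599 N·m.
Net torque τ = 2.190 N·m.
α = τ/I = 2.190/3.641 = 0.6014 rad/s².

α ≈ 0.601 rad/s², counterclockwise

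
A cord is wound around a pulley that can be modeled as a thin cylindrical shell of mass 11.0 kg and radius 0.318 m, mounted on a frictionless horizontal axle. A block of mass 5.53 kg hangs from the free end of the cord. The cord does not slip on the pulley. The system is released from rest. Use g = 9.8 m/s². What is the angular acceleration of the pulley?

α ≈ 10.3 rad/s²

I = MR² = (11.0)(0.318)² = 1.112 kg·m².
Block: mg − T = ma. Pulley: TR = Iα. No-slip: a = αR, so T = (I/R²)a = 11.00·a.
Then mg = (m + 11.00)a, so a = (5.53)(9.8)/(5.53 + 11.00) = 3.279 m/s².
α = a/R = 3.279/0.318 = 10.31 rad/s².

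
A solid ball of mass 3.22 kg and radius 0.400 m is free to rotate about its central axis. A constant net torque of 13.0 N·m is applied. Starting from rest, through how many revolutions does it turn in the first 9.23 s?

I = (2/5)MR² = (2/5)(3.22)(0.400)² = 0.2061 kg·m².
α = τ/I = 13.0/0.2061 = 63.08 rad/s².
θ = ½αt² = ½(63.08)(9.23)² = 2687 rad.
Revolutions = θ/(2π) = 427.7.

≈ 428 revolutions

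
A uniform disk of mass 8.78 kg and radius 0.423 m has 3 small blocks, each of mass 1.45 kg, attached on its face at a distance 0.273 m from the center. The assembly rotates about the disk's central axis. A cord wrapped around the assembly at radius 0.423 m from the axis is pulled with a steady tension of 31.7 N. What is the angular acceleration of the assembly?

I_disk = ½MR² = ½(8.78)(0.423)² = 0.7855 kg·m².
I_blocks = 3·m·r² = 3(1.45)(0.273)² = 0.3242 kg·m².
Total I = 1.110 kg·m².
τ = F r = (31.7)(0.423) = 13.41 N·m.
α = τ/I = 13.41/1.110 = 12.08 rad/s².

α ≈ 12.1 rad/s²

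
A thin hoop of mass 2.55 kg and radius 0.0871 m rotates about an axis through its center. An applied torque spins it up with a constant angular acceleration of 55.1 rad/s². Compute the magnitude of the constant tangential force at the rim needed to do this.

F ≈ 12.2 N

I = MR² = (2.55)(0.0871)² = 0.01935 kg·m².
The required torque is τ = Iα = (0.01935)(55.10) = 1.066 N·m.
A tangential force at the rim gives τ = FR, so F = τ/R = 1.066/0.0871 = 12.24 N.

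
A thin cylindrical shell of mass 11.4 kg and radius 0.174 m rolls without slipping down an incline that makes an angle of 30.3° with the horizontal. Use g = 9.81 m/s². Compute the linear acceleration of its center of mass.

Translation along the incline: Mg sinθ − f = Ma.
Rotation about the center: fR = Iα with I = MR². No-slip gives a = αR, so f = (I/R²)a = M a.
Substituting: Mg sinθ = (1 + 1.000)Ma, so a = g sinθ/(1 + 1.000) = (9.81) sin 30.3° / 2.000 = 2.475 m/s².

a ≈ 2.47 m/s²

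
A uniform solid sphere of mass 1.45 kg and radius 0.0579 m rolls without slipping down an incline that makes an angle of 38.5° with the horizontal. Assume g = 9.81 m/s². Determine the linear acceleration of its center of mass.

a ≈ 4.36 m/s²

Translation along the incline: Mg sinθ − f = Ma.
Rotation about the center: fR = Iα with I = (2/5)MR². No-slip gives a = αR, so f = (I/R²)a = (2/5)M a.
Substituting: Mg sinθ = (1 + 0.4000)Ma, so a = g sinθ/(1 + 0.4000) = (9.81) sin 38.5° / 1.400 = 4.362 m/s².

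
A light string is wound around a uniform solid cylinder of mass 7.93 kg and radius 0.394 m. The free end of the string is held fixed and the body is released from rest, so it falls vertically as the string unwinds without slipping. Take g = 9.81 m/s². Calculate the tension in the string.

Translation: Mg − T = Ma. Rotation about the center: TR = Iα with I = ½MR².
With a = αR: T = (I/R²)a = (1/2)M a, so Mg = (1 + 0.5000)Ma.
a = g/(1 + 0.5000) = 9.81/1.500 = 6.540 m/s².
T = 0.5000·M·a = (0.5000)(7.93)(6.540) = 25.93 N.

T ≈ 25.9 N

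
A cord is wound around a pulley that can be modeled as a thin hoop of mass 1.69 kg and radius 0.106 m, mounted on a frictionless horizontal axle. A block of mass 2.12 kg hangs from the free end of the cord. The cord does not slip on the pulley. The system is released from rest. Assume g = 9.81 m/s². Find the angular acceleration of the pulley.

α ≈ 51.5 rad/s²

I = MR² = (1.69)(0.106)² = 0.01899 kg·m².
Block: mg − T = ma. Pulley: TR = Iα. No-slip: a = αR, so T = (I/R²)a = 1.690·a.
Then mg = (m + 1.690)a, so a = (2.12)(9.81)/(2.12 + 1.690) = 5.459 m/s².
α = a/R = 5.459/0.106 = 51.50 rad/s².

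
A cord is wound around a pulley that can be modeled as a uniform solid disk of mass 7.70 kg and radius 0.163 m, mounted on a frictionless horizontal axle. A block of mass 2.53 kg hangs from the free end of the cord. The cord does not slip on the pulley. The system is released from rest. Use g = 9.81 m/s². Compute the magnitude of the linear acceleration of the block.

I = ½MR² = (1/2)(7.70)(0.163)² = 0.1023 kg·m².
Block: mg − T = ma. Pulley: TR = Iα. No-slip: a = αR, so T = (I/R²)a = 3.850·a.
Then mg = (m + 3.850)a, so a = (2.53)(9.81)/(2.53 + 3.850) = 3.890 m/s².

a ≈ 3.89 m/s²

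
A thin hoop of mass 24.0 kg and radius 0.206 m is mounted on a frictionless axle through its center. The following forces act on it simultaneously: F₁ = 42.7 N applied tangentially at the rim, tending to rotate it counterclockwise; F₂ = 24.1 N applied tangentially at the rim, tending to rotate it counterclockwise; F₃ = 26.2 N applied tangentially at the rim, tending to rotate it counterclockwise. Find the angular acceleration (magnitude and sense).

α ≈ 18.8 rad/s², counterclockwise

I = MR² = (24.0)(0.206)² = 1.018 kg·m².
Taking counterclockwise as positive: τ₁ = +(42.7)(0.206) = +8.796 N·m; τ₂ = +(24.1)(0.206) = +4.965 N·m; τ₃ = +(26.2)(0.206) = +5.397 N·m.
Net torque τ = 19.16 N·m.
α = τ/I = 19.16/1.018 = 18.81 rad/s².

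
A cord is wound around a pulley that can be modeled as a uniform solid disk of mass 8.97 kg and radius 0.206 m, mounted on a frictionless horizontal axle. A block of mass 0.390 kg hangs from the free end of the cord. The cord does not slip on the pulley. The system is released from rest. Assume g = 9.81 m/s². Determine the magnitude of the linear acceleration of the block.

a ≈ 0.785 m/s²

I = ½MR² = (1/2)(8.97)(0.206)² = 0.1903 kg·m².
Block: mg − T = ma. Pulley: TR = Iα. No-slip: a = αR, so T = (I/R²)a = 4.485·a.
Then mg = (m + 4.485)a, so a = (0.390)(9.81)/(0.390 + 4.485) = 0.7848 m/s².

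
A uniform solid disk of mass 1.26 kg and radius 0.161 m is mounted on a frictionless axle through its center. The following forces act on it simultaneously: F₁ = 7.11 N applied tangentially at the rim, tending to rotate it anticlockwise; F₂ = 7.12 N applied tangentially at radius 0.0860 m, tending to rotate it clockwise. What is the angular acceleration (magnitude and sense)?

α ≈ 32.6 rad/s², anticlockwise

I = ½MR² = (1/2)(1.26)(0.161)² = 0.01633 kg·m².
Taking anticlockwise as positive: τ₁ = +(7.11)(0.161) = +1.145 N·m; τ₂ = −(7.12)(0.0860) = −0.6123 N·m.
Net torque τ = 0.5324 N·m.
α = τ/I = 0.5324/0.01633 = 32.60 rad/s².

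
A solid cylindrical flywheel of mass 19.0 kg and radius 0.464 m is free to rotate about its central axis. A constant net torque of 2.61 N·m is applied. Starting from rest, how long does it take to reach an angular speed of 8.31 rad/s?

t ≈ 6.51 s

I = ½MR² = (1/2)(19.0)(0.464)² = 2.045 kg·m².
α = τ/I = 2.61/2.045 = 1.276 rad/s².
ω = αt ⇒ t = ω/α = 8.31/1.276 = 6.512 s.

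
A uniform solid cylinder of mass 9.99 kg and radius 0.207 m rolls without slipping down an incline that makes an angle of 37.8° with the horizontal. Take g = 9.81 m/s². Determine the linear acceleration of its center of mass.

Translation along the incline: Mg sinθ − f = Ma.
Rotation about the center: fR = Iα with I = ½MR². No-slip gives a = αR, so f = (I/R²)a = (1/2)M a.
Substituting: Mg sinθ = (1 + 0.5000)Ma, so a = g sinθ/(1 + 0.5000) = (9.81) sin 37.8° / 1.500 = 4.008 m/s².

a ≈ 4.01 m/s²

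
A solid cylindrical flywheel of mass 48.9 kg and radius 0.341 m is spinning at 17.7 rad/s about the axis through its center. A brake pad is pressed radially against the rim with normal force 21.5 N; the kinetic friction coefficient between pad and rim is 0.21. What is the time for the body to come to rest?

t ≈ 32.7 s

I = ½MR² = (1/2)(48.9)(0.341)² = 2.843 kg·m².
Friction force f = μN = (0.21)(21.5) = 4.515 N at the rim; torque magnitude τ = fR = 1.540 N·m, opposing ω.
|α| = τ/I = 1.540/2.843 = 0.5415 rad/s² (deceleration).
0 = ω₀ − |α|t ⇒ t = ω₀/|α| = 17.7/0.5415 = 32.69 s.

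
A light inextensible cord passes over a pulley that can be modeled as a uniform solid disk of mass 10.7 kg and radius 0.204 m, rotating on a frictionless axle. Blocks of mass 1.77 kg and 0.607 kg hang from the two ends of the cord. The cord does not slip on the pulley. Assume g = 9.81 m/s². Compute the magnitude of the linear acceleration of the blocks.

a ≈ 1.48 m/s²

I = ½MR² = (1/2)(10.7)(0.204)² = 0.2226 kg·m².
Heavier block: m₁g − T₁ = m₁a. Lighter block: T₂ − m₂g = m₂a.
Pulley: (T₁ − T₂)R = Iα = I(a/R), so T₁ − T₂ = (I/R²)a = (1/2)M_p a = 5.350·a.
Adding the three: (m₁ − m₂)g = (m₁ + m₂ + 5.350)a, so a = (1.77 − 0.607)(9.81)/(1.77 + 0.607 + 5.350) = 1.477 m/s².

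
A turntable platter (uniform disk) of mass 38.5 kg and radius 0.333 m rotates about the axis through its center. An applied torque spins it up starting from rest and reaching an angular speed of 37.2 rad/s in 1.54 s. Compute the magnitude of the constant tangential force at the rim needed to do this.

I = ½MR² = (1/2)(38.5)(0.333)² = 2.135 kg·m².
α = Δω/Δt = (37.2 − 0)/1.54 = 24.16 rad/s².
The required torque is τ = Iα = (2.135)(24.16) = 51.56 N·m.
A tangential force at the rim gives τ = FR, so F = τ/R = 51.56/0.333 = 154.8 N.

F ≈ 155 N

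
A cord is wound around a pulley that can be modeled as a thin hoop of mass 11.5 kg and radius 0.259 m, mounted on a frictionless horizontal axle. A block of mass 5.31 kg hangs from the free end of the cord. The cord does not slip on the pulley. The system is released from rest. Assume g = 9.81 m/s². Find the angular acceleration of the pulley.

I = MR² = (11.5)(0.259)² = 0.7714 kg·m².
Block: mg − T = ma. Pulley: TR = Iα. No-slip: a = αR, so T = (I/R²)a = 11.50·a.
Then mg = (m + 11.50)a, so a = (5.31)(9.81)/(5.31 + 11.50) = 3.099 m/s².
α = a/R = 3.099/0.259 = 11.96 rad/s².

α ≈ 12.0 rad/s²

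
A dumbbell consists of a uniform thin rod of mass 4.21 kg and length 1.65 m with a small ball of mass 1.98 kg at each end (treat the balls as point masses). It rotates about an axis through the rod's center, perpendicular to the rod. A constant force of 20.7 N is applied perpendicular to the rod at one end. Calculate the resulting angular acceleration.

I_rod = (1/12)ML² = (1/12)(4.21)(1.65)² = 0.9551 kg·m².
I_balls = 2·m·(L/2)² = 2(1.98)(0.8250)² = 2.695 kg·m².
Total I = 3.650 kg·m².
τ = F·(L/2) = (20.7)(0.825) = 17.08 N·m.
α = τ/I = 17.08/3.650 = 4.678 rad/s².

α ≈ 4.68 rad/s²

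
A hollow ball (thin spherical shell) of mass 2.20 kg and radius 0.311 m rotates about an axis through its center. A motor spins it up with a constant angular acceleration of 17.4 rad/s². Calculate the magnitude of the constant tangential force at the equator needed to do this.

I = (2/3)MR² = (2/3)(2.20)(0.311)² = 0.1419 kg·m².
The required torque is τ = Iα = (0.1419)(17.40) = 2.468 N·m.
A tangential force at the equator gives τ = FR, so F = τ/R = 2.468/0.311 = 7.937 N.

F ≈ 7.94 N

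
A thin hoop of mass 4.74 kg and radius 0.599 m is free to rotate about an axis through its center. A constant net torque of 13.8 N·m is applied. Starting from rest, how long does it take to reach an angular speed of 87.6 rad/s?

t ≈ 10.8 s

I = MR² = (4.74)(0.599)² = 1.701 kg·m².
α = τ/I = 13.8/1.701 = 8.114 rad/s².
ω = αt ⇒ t = ω/α = 87.6/8.114 = 10.80 s.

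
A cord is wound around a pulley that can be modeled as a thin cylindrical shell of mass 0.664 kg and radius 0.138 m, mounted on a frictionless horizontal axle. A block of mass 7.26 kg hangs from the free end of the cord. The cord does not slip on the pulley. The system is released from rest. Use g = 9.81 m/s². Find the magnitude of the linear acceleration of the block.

a ≈ 8.99 m/s²

I = MR² = (0.664)(0.138)² = 0.01265 kg·m².
Block: mg − T = ma. Pulley: TR = Iα. No-slip: a = αR, so T = (I/R²)a = 0.6640·a.
Then mg = (m + 0.6640)a, so a = (7.26)(9.81)/(7.26 + 0.6640) = 8.988 m/s².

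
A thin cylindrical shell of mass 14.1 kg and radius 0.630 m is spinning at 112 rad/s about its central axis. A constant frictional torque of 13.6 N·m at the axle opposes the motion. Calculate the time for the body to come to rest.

t ≈ 46.1 s

I = MR² = (14.1)(0.630)² = 5.596 kg·m².
The net torque has magnitude 13.6 N·m, opposing ω.
|α| = τ/I = 13.60/5.596 = 2.430 rad/s² (deceleration).
0 = ω₀ − |α|t ⇒ t = ω₀/|α| = 112/2.430 = 46.09 s.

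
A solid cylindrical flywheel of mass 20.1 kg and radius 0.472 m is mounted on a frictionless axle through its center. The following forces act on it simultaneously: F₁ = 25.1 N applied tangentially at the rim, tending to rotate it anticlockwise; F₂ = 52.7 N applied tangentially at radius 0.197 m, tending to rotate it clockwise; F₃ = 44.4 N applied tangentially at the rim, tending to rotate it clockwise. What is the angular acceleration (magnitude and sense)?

α ≈ 8.71 rad/s², clockwise

I = ½MR² = (1/2)(20.1)(0.472)² = 2.239 kg·m².
Taking anticlockwise as positive: τ₁ = +(25.1)(0.472) = +11.85 N·m; τ₂ = −(52.7)(0.197) = −10.38 N·m; τ₃ = −(44.4)(0.472) = −20.96 N·m.
Net torque τ = -19.49 N·m.
α = τ/I = -19.49/2.239 = -8.706 rad/s².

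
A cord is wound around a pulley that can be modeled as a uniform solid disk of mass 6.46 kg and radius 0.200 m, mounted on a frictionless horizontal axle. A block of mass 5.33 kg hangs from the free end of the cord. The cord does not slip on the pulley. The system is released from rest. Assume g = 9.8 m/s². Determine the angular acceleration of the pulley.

I = ½MR² = (1/2)(6.46)(0.200)² = 0.1292 kg·m².
Block: mg − T = ma. Pulley: TR = Iα. No-slip: a = αR, so T = (I/R²)a = 3.230·a.
Then mg = (m + 3.230)a, so a = (5.33)(9.8)/(5.33 + 3.230) = 6.102 m/s².
α = a/R = 6.102/0.200 = 30.51 rad/s².

α ≈ 30.5 rad/s²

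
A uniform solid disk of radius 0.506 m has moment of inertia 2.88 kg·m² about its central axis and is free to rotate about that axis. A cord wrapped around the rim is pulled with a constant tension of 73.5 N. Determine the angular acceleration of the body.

τ = F R = (73.5)(0.506) = 37.19 N·m.
From τ = Iα: α = 37.19/2.880 = 12.91 rad/s².

α ≈ 12.9 rad/s²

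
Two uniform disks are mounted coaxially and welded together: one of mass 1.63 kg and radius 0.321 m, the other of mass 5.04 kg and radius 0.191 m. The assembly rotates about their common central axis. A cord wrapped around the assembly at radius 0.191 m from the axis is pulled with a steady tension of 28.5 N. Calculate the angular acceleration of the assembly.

α ≈ 30.9 rad/s²

I = ½M₁R₁² + ½M₂R₂² = ½(1.63)(0.321)² + ½(5.04)(0.191)² = 0.1759 kg·m².
τ = F r = (28.5)(0.191) = 5.444 N·m.
α = τ/I = 5.444/0.1759 = 30.94 rad/s².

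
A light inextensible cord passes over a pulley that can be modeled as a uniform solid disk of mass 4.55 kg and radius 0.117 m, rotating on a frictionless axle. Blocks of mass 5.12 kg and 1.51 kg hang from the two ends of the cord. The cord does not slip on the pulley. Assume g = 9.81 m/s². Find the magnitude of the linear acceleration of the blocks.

a ≈ 3.98 m/s²

I = ½MR² = (1/2)(4.55)(0.117)² = 0.03114 kg·m².
Heavier block: m₁g − T₁ = m₁a. Lighter block: T₂ − m₂g = m₂a.
Pulley: (T₁ − T₂)R = Iα = I(a/R), so T₁ − T₂ = (I/R²)a = (1/2)M_p a = 2.275·a.
Adding the three: (m₁ − m₂)g = (m₁ + m₂ + 2.275)a, so a = (5.12 − 1.51)(9.81)/(5.12 + 1.51 + 2.275) = 3.977 m/s².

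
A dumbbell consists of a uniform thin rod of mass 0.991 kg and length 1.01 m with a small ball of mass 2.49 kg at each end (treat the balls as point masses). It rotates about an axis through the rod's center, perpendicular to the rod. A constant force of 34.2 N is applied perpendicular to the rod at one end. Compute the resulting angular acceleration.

I_rod = (1/12)ML² = (1/12)(0.991)(1.01)² = 0.08424 kg·m².
I_balls = 2·m·(L/2)² = 2(2.49)(0.5050)² = 1.270 kg·m².
Total I = 1.354 kg·m².
τ = F·(L/2) = (34.2)(0.505) = 17.27 N·m.
α = τ/I = 17.27/1.354 = 12.75 rad/s².

α ≈ 12.8 rad/s²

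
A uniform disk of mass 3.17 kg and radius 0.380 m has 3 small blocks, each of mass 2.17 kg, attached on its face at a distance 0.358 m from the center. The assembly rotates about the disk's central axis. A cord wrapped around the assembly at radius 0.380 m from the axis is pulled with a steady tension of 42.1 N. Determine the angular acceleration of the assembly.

I_disk = ½MR² = ½(3.17)(0.380)² = 0.2289 kg·m².
I_blocks = 3·m·r² = 3(2.17)(0.358)² = 0.8343 kg·m².
Total I = 1.063 kg·m².
τ = F r = (42.1)(0.380) = 16.00 N·m.
α = τ/I = 16.00/1.063 = 15.05 rad/s².

α ≈ 15.0 rad/s²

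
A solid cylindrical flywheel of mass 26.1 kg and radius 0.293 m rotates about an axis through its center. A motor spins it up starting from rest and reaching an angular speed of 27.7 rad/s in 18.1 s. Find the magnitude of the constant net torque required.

I = ½MR² = (1/2)(26.1)(0.293)² = 1.120 kg·m².
α = Δω/Δt = (27.7 − 0)/18.1 = 1.530 rad/s².
τ = Iα = (1.120)(1.530) = 1.715 N·m.

τ ≈ 1.71 N·m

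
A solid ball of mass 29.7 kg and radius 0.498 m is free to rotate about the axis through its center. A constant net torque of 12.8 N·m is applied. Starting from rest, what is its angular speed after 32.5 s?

I = (2/5)MR² = (2/5)(29.7)(0.498)² = 2.946 kg·m².
α = τ/I = 12.8/2.946 = 4.344 rad/s².
ω = ω₀ + αt = 0 + (4.344)(32.5) = 141.2 rad/s.

ω ≈ 141 rad/s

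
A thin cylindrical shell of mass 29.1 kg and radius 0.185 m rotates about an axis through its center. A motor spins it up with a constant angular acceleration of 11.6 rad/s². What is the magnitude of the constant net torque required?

τ ≈ 11.6 N·m

I = MR² = (29.1)(0.185)² = 0.9959 kg·m².
τ = Iα = (0.9959)(11.60) = 11.55 N·m.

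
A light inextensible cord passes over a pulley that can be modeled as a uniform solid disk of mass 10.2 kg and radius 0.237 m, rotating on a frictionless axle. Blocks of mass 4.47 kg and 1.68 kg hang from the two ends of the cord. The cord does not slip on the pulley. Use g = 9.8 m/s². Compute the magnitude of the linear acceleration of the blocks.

I = ½MR² = (1/2)(10.2)(0.237)² = 0.2865 kg·m².
Heavier block: m₁g − T₁ = m₁a. Lighter block: T₂ − m₂g = m₂a.
Pulley: (T₁ − T₂)R = Iα = I(a/R), so T₁ − T₂ = (I/R²)a = (1/2)M_p a = 5.100·a.
Adding the three: (m₁ − m₂)g = (m₁ + m₂ + 5.100)a, so a = (4.47 − 1.68)(9.8)/(4.47 + 1.68 + 5.100) = 2.430 m/s².

a ≈ 2.43 m/s²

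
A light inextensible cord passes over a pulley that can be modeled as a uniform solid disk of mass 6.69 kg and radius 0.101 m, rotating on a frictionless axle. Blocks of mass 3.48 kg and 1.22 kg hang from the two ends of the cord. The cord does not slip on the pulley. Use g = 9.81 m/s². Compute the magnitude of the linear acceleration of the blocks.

I = ½MR² = (1/2)(6.69)(0.101)² = 0.03412 kg·m².
Heavier block: m₁g − T₁ = m₁a. Lighter block: T₂ − m₂g = m₂a.
Pulley: (T₁ − T₂)R = Iα = I(a/R), so T₁ − T₂ = (I/R²)a = (1/2)M_p a = 3.345·a.
Adding the three: (m₁ − m₂)g = (m₁ + m₂ + 3.345)a, so a = (3.48 − 1.22)(9.81)/(3.48 + 1.22 + 3.345) = 2.756 m/s².

a ≈ 2.76 m/s²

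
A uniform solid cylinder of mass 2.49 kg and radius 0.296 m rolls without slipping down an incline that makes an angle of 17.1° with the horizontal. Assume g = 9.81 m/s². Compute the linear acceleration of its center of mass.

Translation along the incline: Mg sinθ − f = Ma.
Rotation about the center: fR = Iα with I = ½MR². No-slip gives a = αR, so f = (I/R²)a = (1/2)M a.
Substituting: Mg sinθ = (1 + 0.5000)Ma, so a = g sinθ/(1 + 0.5000) = (9.81) sin 17.1° / 1.500 = 1.923 m/s².

a ≈ 1.92 m/s²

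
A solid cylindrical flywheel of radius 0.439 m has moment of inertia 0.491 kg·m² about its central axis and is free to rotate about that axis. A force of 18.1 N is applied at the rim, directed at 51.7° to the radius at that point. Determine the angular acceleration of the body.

Only the tangential component produces torque: τ = F R sinθ = (18.1)(0.439) sin 51.7° = 6.236 N·m.
From τ = Iα: α = 6.236/0.4910 = 12.70 rad/s².

α ≈ 12.7 rad/s²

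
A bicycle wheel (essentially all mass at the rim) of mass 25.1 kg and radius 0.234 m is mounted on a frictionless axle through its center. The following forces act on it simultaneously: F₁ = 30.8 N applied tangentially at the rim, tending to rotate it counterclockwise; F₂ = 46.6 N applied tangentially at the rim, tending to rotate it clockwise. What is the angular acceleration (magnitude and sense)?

α ≈ 2.69 rad/s², clockwise

I = MR² = (25.1)(0.234)² = 1.374 kg·m².
Taking counterclockwise as positive: τ₁ = +(30.8)(0.234) = +7.207 N·m; τ₂ = −(46.6)(0.234) = −10.90 N·m.
Net torque τ = -3.697 N·m.
α = τ/I = -3.697/1.374 = -2.690 rad/s².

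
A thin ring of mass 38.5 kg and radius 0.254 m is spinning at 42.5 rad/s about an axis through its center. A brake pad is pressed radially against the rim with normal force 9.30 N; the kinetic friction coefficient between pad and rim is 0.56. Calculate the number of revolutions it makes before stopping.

≈ 270 revolutions

I = MR² = (38.5)(0.254)² = 2.484 kg·m².
Friction force f = μN = (0.56)(9.30) = 5.208 N at the rim; torque magnitude τ = fR = 1.323 N·m, opposing ω.
|α| = τ/I = 1.323/2.484 = 0.5326 rad/s² (deceleration).
ω² = ω₀² − 2|α|θ with ω = 0 ⇒ θ = ω₀²/(2|α|) = 1696 rad = 269.9 rev.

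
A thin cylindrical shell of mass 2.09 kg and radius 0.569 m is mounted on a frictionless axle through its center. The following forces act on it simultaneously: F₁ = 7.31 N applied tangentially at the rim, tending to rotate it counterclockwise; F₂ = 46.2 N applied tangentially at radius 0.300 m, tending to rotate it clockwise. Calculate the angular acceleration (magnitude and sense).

α ≈ 14.3 rad/s², clockwise

I = MR² = (2.09)(0.569)² = 0.6767 kg·m².
Taking counterclockwise as positive: τ₁ = +(7.31)(0.569) = +4.159 N·m; τ₂ = −(46.2)(0.300) = −13.86 N·m.
Net torque τ = -9.701 N·m.
α = τ/I = -9.701/0.6767 = -14.34 rad/s².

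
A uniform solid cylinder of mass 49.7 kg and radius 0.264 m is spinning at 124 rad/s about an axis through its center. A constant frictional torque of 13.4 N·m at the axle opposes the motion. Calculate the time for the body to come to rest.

I = ½MR² = (1/2)(49.7)(0.264)² = 1.732 kg·m².
The net torque has magnitude 13.4 N·m, opposing ω.
|α| = τ/I = 13.40/1.732 = 7.737 rad/s² (deceleration).
0 = ω₀ − |α|t ⇒ t = ω₀/|α| = 124/7.737 = 16.03 s.

t ≈ 16.0 s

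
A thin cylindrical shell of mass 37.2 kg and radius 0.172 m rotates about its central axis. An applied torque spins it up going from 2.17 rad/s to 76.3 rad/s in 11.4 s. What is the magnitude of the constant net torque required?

I = MR² = (37.2)(0.172)² = 1.101 kg·m².
α = Δω/Δt = (76.3 − 2.17)/11.4 = 6.503 rad/s².
τ = Iα = (1.101)(6.503) = 7.156 N·m.

τ ≈ 7.16 N·m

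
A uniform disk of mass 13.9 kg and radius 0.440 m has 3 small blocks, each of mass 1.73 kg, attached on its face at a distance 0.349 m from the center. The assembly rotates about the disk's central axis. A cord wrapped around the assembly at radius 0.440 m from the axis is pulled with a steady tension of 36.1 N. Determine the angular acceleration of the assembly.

α ≈ 8.03 rad/s²

I_disk = ½MR² = ½(13.9)(0.440)² = 1.346 kg·m².
I_blocks = 3·m·r² = 3(1.73)(0.349)² = 0.6321 kg·m².
Total I = 1.978 kg·m².
τ = F r = (36.1)(0.440) = 15.88 N·m.
α = τ/I = 15.88/1.978 = 8.032 rad/s².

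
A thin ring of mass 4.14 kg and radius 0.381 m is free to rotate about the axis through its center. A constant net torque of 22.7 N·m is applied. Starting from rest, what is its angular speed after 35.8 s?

I = MR² = (4.14)(0.381)² = 0.6010 kg·m².
α = τ/I = 22.7/0.6010 = 37.77 rad/s².
ω = ω₀ + αt = 0 + (37.77)(35.8) = 1352 rad/s.

ω ≈ 1350 rad/s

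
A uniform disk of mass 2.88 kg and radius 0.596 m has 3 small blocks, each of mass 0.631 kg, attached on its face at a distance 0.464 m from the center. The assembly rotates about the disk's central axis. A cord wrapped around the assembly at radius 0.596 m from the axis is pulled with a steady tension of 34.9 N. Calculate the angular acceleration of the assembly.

α ≈ 22.6 rad/s²

I_disk = ½MR² = ½(2.88)(0.596)² = 0.5115 kg·m².
I_blocks = 3·m·r² = 3(0.631)(0.464)² = 0.4076 kg·m².
Total I = 0.9191 kg·m².
τ = F r = (34.9)(0.596) = 20.80 N·m.
α = τ/I = 20.80/0.9191 = 22.63 rad/s².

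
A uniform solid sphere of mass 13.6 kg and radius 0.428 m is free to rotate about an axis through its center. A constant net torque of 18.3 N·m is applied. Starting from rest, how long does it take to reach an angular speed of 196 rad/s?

I = (2/5)MR² = (2/5)(13.6)(0.428)² = 0.9965 kg·m².
α = τ/I = 18.3/0.9965 = 18.36 rad/s².
ω = αt ⇒ t = ω/α = 196/18.36 = 10.67 s.

t ≈ 10.7 s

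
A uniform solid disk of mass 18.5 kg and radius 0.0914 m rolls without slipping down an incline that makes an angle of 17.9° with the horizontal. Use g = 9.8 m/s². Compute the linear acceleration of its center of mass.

a ≈ 2.01 m/s²

Translation along the incline: Mg sinθ − f = Ma.
Rotation about the center: fR = Iα with I = ½MR². No-slip gives a = αR, so f = (I/R²)a = (1/2)M a.
Substituting: Mg sinθ = (1 + 0.5000)Ma, so a = g sinθ/(1 + 0.5000) = (9.8) sin 17.9° / 1.500 = 2.008 m/s².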